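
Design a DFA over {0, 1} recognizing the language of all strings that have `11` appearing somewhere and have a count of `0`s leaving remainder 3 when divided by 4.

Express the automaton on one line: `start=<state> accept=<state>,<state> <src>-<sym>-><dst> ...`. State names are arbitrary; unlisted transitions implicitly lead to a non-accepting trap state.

start=A accept=L A-0->B A-1->C B-0->D B-1->E C-0->B C-1->F D-0->G D-1->H E-0->D E-1->I F-0->I F-1->F G-0->A G-1->J H-0->G H-1->K I-0->K I-1->I J-0->A J-1->L K-0->L K-1->K L-0->F L-1->L

Run two small machines in parallel and take their product. The first has 3 states tracking whether and how much of `11` has been seen; the second has 4 states tracking the count of `0`s modulo 4. A product state is a pair (one from each), accepting exactly when both do.
12 states suffice.
       0  1 
>  A   B  C 
   B   D  E 
   C   B  F 
   D   G  H 
   E   D  I 
   F   I  F 
   G   A  J 
   H   G  K 
   I   K  I 
   J   A  L 
   K   L  K 
 * L   F  L 
(> = start, * = accepting)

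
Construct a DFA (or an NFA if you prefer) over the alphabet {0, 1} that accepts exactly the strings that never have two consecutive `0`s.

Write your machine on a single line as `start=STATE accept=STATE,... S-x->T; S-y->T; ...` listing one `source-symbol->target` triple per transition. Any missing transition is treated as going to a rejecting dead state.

start=q0; accept=q0,q1; q0-0->q1; q0-1->q0; q1-0->q2; q1-1->q0; q2-0->q2; q2-1->q2

Track partial matches of the forbidden pattern `00`. State q2 is a dead state reached once `00` has occurred; every other state accepts. q0 means no part of `00` is currently matched.
A 3-state machine:
        0   1  
>* q0   q1  q0 
 * q1   q2  q0 
   q2   q2  q2 
(> = start, * = accepting)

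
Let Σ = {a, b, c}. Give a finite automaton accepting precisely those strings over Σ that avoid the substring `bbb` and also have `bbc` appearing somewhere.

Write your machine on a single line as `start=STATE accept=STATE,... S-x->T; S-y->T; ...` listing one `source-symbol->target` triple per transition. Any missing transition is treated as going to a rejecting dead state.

Handle the two conditions separately and then intersect. One (4 states) tracks partial matches of the forbidden pattern `bbb`; the other (4 states) tracks whether and how much of `bbc` has been seen. Each combined state is a pair, one component from each; accept when both components accept. After merging equivalent states the machine shrinks.
A 7-state machine:
        a   b   c  
>  s0   s0  s1  s0 
   s1   s0  s2  s0 
   s2   s0  s3  s4 
   s3   s3  s3  s3 
 * s4   s4  s5  s4 
 * s5   s4  s6  s4 
 * s6   s4  s3  s4 
(> = start, * = accepting)

start=s0; accept=s4,s5,s6; s0-a->s0; s0-b->s1; s0-c->s0; s1-a->s0; s1-b->s2; s1-c->s0; s2-a->s0; s2-b->s3; s2-c->s4; s3-a->s3; s3-b->s3; s3-c->s3; s4-a->s4; s4-b->s5; s4-c->s4; s5-a->s4; s5-b->s6; s5-c->s4; s6-a->s4; s6-b->s3; s6-c->s4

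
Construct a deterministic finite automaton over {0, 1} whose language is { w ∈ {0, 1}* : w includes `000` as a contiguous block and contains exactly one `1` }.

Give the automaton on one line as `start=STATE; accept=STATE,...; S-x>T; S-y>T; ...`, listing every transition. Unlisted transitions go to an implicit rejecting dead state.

start=q0; accept=q9; q0-0>q1; q0-1>q2; q1-0>q3; q1-1>q2; q2-0>q4; q2-1>q5; q3-0>q6; q3-1>q2; q4-0>q7; q4-1>q5; q5-0>q8; q5-1>q5; q6-0>q6; q6-1>q9; q7-0>q9; q7-1>q5; q8-0>q10; q8-1>q5; q9-0>q9; q9-1>q11; q10-0>q11; q10-1>q5; q11-0>q11; q11-1>q11

Build one automaton per condition and run them in lockstep. One (4 states) tracks whether and how much of `000` has been seen; the other (3 states) tracks the count of `1`s, saturating at 2. Each combined state is a pair, one component from each; accept when both components accept.
          0    1  
>  q0     q1   q2 
   q1     q3   q2 
   q2     q4   q5 
   q3     q6   q2 
   q4     q7   q5 
   q5     q8   q5 
   q6     q6   q9 
   q7     q9   q5 
   q8    q10   q5 
 * q9     q9  q11 
   q10   q11   q5 
   q11   q11  q11 
(> = start, * = accepting)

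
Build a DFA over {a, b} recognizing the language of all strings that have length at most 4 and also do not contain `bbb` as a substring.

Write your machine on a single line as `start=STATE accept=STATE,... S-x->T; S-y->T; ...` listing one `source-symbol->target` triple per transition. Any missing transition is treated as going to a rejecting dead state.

Build one automaton per condition and run them in lockstep. The first has 6 states tracking the input length, saturating at 5; the second has 4 states tracking partial matches of the forbidden pattern `bbb`. A product state is a pair (one from each), accepting exactly when both do. Minimizing collapses redundant product states.
With 10 states:
        a   b  
>* q0   q1  q2 
 * q1   q3  q4 
 * q2   q3  q5 
 * q3   q6  q6 
 * q4   q6  q7 
 * q5   q6  q8 
 * q6   q9  q9 
 * q7   q9  q8 
   q8   q8  q8 
 * q9   q8  q8 
(> = start, * = accepting)

start=q0; accept=q0,q1,q2,q3,q4,q5,q6,q7,q9; q0-a->q1; q0-b->q2; q1-a->q3; q1-b->q4; q2-a->q3; q2-b->q5; q3-a->q6; q3-b->q6; q4-a->q6; q4-b->q7; q5-a->q6; q5-b->q8; q6-a->q9; q6-b->q9; q7-a->q9; q7-b->q8; q8-a->q8; q8-b->q8; q9-a->q8; q9-b->q8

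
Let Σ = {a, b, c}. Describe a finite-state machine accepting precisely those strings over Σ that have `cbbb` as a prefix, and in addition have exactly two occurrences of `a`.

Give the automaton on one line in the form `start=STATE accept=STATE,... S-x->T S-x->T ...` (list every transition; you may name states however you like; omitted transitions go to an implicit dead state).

Handle the two conditions separately and then intersect. The first has 6 states tracking whether the input so far still matches the prefix `cbbb`; the second has 4 states tracking the count of `a`s, saturating at 3. A product state is a pair (one from each), accepting exactly when both do.
          a    b    c  
>  q0     q1   q2   q3 
   q1     q4   q1   q1 
   q2     q1   q2   q2 
   q3     q1   q5   q2 
   q4     q6   q4   q4 
   q5     q1   q7   q2 
   q6     q6   q6   q6 
   q7     q1   q8   q2 
   q8     q9   q8   q8 
   q9    q10   q9   q9 
 * q10   q11  q10  q10 
   q11   q11  q11  q11 
(> = start, * = accepting)

start=q0 accept=q10 q0-a->q1 q0-b->q2 q0-c->q3 q1-a->q4 q1-b->q1 q1-c->q1 q2-a->q1 q2-b->q2 q2-c->q2 q3-a->q1 q3-b->q5 q3-c->q2 q4-a->q6 q4-b->q4 q4-c->q4 q5-a->q1 q5-b->q7 q5-c->q2 q6-a->q6 q6-b->q6 q6-c->q6 q7-a->q1 q7-b->q8 q7-c->q2 q8-a->q9 q8-b->q8 q8-c->q8 q9-a->q10 q9-b->q9 q9-c->q9 q10-a->q11 q10-b->q10 q10-c->q10 q11-a->q11 q11-b->q11 q11-c->q11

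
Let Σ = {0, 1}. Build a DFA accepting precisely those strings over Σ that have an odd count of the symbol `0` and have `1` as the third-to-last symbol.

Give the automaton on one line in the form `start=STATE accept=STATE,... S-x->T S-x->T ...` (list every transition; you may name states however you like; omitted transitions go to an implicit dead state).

Build one automaton per condition and run them in lockstep. The first has 2 states tracking the count of `0`s modulo 2; the second has 15 states tracking the last 3 symbols read. A product state is a pair (one from each), accepting exactly when both do. After merging equivalent states the machine shrinks.
A 12-state machine:
          0    1  
>  s0     s1   s2 
   s1     s0   s3 
   s2     s4   s5 
   s3     s6   s7 
   s4     s0   s8 
   s5     s9   s5 
   s6    s10   s2 
   s7     s6  s11 
 * s8     s6   s7 
 * s9     s0   s8 
 * s10    s0   s3 
 * s11    s6  s11 
(> = start, * = accepting)

start=s0 accept=s8,s9,s10,s11 s0-0->s1 s0-1->s2 s1-0->s0 s1-1->s3 s2-0->s4 s2-1->s5 s3-0->s6 s3-1->s7 s4-0->s0 s4-1->s8 s5-0->s9 s5-1->s5 s6-0->s10 s6-1->s2 s7-0->s6 s7-1->s11 s8-0->s6 s8-1->s7 s9-0->s0 s9-1->s8 s10-0->s0 s10-1->s3 s11-0->s6 s11-1->s11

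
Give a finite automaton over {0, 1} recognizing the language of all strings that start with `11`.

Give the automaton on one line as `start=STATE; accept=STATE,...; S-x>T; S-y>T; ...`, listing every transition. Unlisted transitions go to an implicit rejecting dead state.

Walk along `11` while the input agrees: from q0 take `1` to q1, and so on. Any deviation drops to the rejecting sink q3. Once q2 is reached the prefix is confirmed and every continuation is accepted.
4 states suffice.
        0   1  
>  q0   q3  q1 
   q1   q3  q2 
 * q2   q2  q2 
   q3   q3  q3 
(> = start, * = accepting)

start=q0; accept=q2; q0-0>q3; q0-1>q1; q1-0>q3; q1-1>q2; q2-0>q2; q2-1>q2; q3-0>q3; q3-1>q3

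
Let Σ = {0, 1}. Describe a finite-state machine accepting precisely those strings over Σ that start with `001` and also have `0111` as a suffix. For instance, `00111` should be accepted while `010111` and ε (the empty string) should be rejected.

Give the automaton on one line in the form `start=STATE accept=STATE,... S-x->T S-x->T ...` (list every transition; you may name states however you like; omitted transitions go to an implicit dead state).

start=q0 accept=q7 q0-0->q1 q0-1->q2 q1-0->q3 q1-1->q2 q2-0->q2 q2-1->q2 q3-0->q2 q3-1->q4 q4-0->q5 q4-1->q6 q5-0->q5 q5-1->q4 q6-0->q5 q6-1->q7 q7-0->q5 q7-1->q8 q8-0->q5 q8-1->q8

Build one automaton per condition and run them in lockstep. One (5 states) tracks whether the input so far still matches the prefix `001`; the other (5 states) tracks how much of the suffix `0111` has currently been matched. Each combined state is a pair, one component from each; accept when both components accept. Minimizing collapses redundant product states.
A 9-state machine:
        0   1  
>  q0   q1  q2 
   q1   q3  q2 
   q2   q2  q2 
   q3   q2  q4 
   q4   q5  q6 
   q5   q5  q4 
   q6   q5  q7 
 * q7   q5  q8 
   q8   q5  q8 
(> = start, * = accepting)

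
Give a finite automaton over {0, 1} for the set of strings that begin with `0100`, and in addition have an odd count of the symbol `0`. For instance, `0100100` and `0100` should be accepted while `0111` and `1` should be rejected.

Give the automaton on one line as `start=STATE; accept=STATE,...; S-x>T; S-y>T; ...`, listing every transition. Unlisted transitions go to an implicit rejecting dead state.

Build one automaton per condition and run them in lockstep. One (6 states) tracks whether the input so far still matches the prefix `0100`; the other (2 states) tracks the count of `0`s modulo 2. Each combined state is a pair, one component from each; accept when both components accept.
       0  1 
>  A   B  C 
   B   C  D 
   C   E  C 
   D   F  E 
   E   C  E 
   F   G  C 
 * G   H  G 
   H   G  H 
(> = start, * = accepting)

start=A; accept=G; A-0>B; A-1>C; B-0>C; B-1>D; C-0>E; C-1>C; D-0>F; D-1>E; E-0>C; E-1>E; F-0>G; F-1>C; G-0>H; G-1>G; H-0>G; H-1>H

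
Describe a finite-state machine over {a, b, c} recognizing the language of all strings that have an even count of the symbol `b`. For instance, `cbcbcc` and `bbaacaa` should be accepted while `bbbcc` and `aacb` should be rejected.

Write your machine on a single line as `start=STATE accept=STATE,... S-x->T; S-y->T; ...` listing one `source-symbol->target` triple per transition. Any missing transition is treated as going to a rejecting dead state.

start=q0; accept=q0; q0-a->q0; q0-b->q1; q0-c->q0; q1-a->q1; q1-b->q0; q1-c->q1

Keep the running count of `b`s modulo 2: each `b` advances along the cycle q0 → q1 → q0 while other symbols loop. Accept at q0.
With 2 states:
        a   b   c  
>* q0   q0  q1  q0 
   q1   q1  q0  q1 
(> = start, * = accepting)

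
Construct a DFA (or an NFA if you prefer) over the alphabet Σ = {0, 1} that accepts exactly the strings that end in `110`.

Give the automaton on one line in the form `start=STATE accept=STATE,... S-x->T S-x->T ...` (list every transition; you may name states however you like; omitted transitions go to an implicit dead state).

Let each state record the length of the longest suffix of the input read so far that is also a prefix of `110`. q1 means the last symbol is `1`; q2 means the last 2 symbols are `11`; q3 means the last 3 symbols are `110`. Accept only at q3, where the string currently ends in `110`.
4 states suffice.
        0   1  
>  q0   q0  q1 
   q1   q0  q2 
   q2   q3  q2 
 * q3   q0  q1 
(> = start, * = accepting)

start=q0 accept=q3 q0-0->q0 q0-1->q1 q1-0->q0 q1-1->q2 q2-0->q3 q2-1->q2 q3-0->q0 q3-1->q1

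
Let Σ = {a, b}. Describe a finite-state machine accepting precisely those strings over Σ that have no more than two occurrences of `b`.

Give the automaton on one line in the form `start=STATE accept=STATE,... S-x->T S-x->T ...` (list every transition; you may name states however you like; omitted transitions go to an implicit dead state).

Count `b`s, saturating at 3: states q0 through q2 mean 0 through 2 `b`s seen; q3 means more than 2. Each `b` increments (capped at q3); other symbols loop. Accept from {q0, q1, q2}.
4 states suffice.
        a   b  
>* q0   q0  q1 
 * q1   q1  q2 
 * q2   q2  q3 
   q3   q3  q3 
(> = start, * = accepting)

start=q0 accept=q0,q1,q2 q0-a->q0 q0-b->q1 q1-a->q1 q1-b->q2 q2-a->q2 q2-b->q3 q3-a->q3 q3-b->q3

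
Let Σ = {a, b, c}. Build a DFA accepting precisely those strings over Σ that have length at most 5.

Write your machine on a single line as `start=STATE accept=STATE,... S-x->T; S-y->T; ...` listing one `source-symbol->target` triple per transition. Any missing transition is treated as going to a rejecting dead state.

start=q0; accept=q0,q1,q2,q3,q4,q5; q0-a->q1; q0-b->q1; q0-c->q1; q1-a->q2; q1-b->q2; q1-c->q2; q2-a->q3; q2-b->q3; q2-c->q3; q3-a->q4; q3-b->q4; q3-c->q4; q4-a->q5; q4-b->q5; q4-c->q5; q5-a->q6; q5-b->q6; q5-c->q6; q6-a->q6; q6-b->q6; q6-c->q6

Count input length up to 6: every symbol moves from q0 toward q6, which means 'more than 5' and absorbs. Accept from {q0, q1, q2, q3, q4, q5}.
        a   b   c  
>* q0   q1  q1  q1 
 * q1   q2  q2  q2 
 * q2   q3  q3  q3 
 * q3   q4  q4  q4 
 * q4   q5  q5  q5 
 * q5   q6  q6  q6 
   q6   q6  q6  q6 
(> = start, * = accepting)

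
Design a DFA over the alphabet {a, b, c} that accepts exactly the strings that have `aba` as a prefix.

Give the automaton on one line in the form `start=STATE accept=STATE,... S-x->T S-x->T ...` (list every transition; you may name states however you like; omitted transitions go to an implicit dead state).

Check the first 3 symbols one by one: s0 through s2 record how many have matched `aba` so far; any wrong symbol goes to the dead state s4. After all 3 match we enter the accepting sink s3.
5 states suffice.
        a   b   c  
>  s0   s1  s4  s4 
   s1   s4  s2  s4 
   s2   s3  s4  s4 
 * s3   s3  s3  s3 
   s4   s4  s4  s4 
(> = start, * = accepting)

start=s0 accept=s3 s0-a->s1 s0-b->s4 s0-c->s4 s1-a->s4 s1-b->s2 s1-c->s4 s2-a->s3 s2-b->s4 s2-c->s4 s3-a->s3 s3-b->s3 s3-c->s3 s4-a->s4 s4-b->s4 s4-c->s4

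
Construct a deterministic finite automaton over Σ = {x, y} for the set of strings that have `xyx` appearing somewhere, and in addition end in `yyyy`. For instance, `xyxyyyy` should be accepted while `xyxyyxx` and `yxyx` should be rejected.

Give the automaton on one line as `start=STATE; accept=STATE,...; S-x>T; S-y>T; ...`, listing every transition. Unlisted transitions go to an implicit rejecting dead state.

Build one automaton per condition and run them in lockstep. The first has 4 states tracking whether and how much of `xyx` has been seen; the second has 5 states tracking how much of the suffix `yyyy` has currently been matched. A product state is a pair (one from each), accepting exactly when both do.
With 12 states:
          x    y  
>  S0     S1   S2 
   S1     S1   S3 
   S2     S1   S4 
   S3     S5   S4 
   S4     S1   S6 
   S5     S5   S7 
   S6     S1   S8 
   S7     S5   S9 
   S8     S1   S8 
   S9     S5  S10 
   S10    S5  S11 
 * S11    S5  S11 
(> = start, * = accepting)

start=S0; accept=S11; S0-x>S1; S0-y>S2; S1-x>S1; S1-y>S3; S2-x>S1; S2-y>S4; S3-x>S5; S3-y>S4; S4-x>S1; S4-y>S6; S5-x>S5; S5-y>S7; S6-x>S1; S6-y>S8; S7-x>S5; S7-y>S9; S8-x>S1; S8-y>S8; S9-x>S5; S9-y>S10; S10-x>S5; S10-y>S11; S11-x>S5; S11-y>S11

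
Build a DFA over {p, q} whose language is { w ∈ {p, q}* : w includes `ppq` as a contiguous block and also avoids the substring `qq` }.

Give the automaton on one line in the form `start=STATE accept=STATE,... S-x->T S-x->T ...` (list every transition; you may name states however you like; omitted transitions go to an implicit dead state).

start=S0 accept=S5,S7 S0-p->S1 S0-q->S2 S1-p->S3 S1-q->S2 S2-p->S1 S2-q->S4 S3-p->S3 S3-q->S5 S4-p->S6 S4-q->S4 S5-p->S7 S5-q->S8 S6-p->S9 S6-q->S4 S7-p->S7 S7-q->S5 S8-p->S8 S8-q->S8 S9-p->S9 S9-q->S8

Handle the two conditions separately and then intersect. One (4 states) tracks whether and how much of `ppq` has been seen; the other (3 states) tracks partial matches of the forbidden pattern `qq`. Each combined state is a pair, one component from each; accept when both components accept.
With 10 states:
        p   q  
>  S0   S1  S2 
   S1   S3  S2 
   S2   S1  S4 
   S3   S3  S5 
   S4   S6  S4 
 * S5   S7  S8 
   S6   S9  S4 
 * S7   S7  S5 
   S8   S8  S8 
   S9   S9  S8 
(> = start, * = accepting)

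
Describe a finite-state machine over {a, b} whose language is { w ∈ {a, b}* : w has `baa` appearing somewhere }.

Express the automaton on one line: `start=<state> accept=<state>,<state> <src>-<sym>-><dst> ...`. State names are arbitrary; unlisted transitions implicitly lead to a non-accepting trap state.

start=S0 accept=S3 S0-a->S0 S0-b->S1 S1-a->S2 S1-b->S1 S2-a->S3 S2-b->S1 S3-a->S3 S3-b->S3

States S0..S2 record the length of the longest prefix of `baa` that matches the current input suffix. Reaching S3 means `baa` has been seen, and we stay there forever. Accept from S3.
A 4-state machine:
        a   b  
>  S0   S0  S1 
   S1   S2  S1 
   S2   S3  S1 
 * S3   S3  S3 
(> = start, * = accepting)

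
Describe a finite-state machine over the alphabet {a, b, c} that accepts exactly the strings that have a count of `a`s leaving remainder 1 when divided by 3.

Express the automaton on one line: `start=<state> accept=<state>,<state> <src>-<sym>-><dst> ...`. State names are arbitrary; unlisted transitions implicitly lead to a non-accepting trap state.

start=S0 accept=S1 S0-a->S1 S0-b->S0 S0-c->S0 S1-a->S2 S1-b->S1 S1-c->S1 S2-a->S0 S2-b->S2 S2-c->S2

The only thing that matters is how many `a`s have appeared, reduced mod 3. Use one state per residue: S0 for 0, …, S2 for 2. Reading `a` moves to the next residue; anything else stays put. S1 is accepting.
A 3-state machine:
        a   b   c  
>  S0   S1  S0  S0 
 * S1   S2  S1  S1 
   S2   S0  S2  S2 
(> = start, * = accepting)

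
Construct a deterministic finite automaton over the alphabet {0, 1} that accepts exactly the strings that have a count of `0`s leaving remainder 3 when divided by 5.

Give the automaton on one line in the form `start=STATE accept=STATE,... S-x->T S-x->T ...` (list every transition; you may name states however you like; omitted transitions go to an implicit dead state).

The only thing that matters is how many `0`s have appeared, reduced mod 5. Use one state per residue: S0 for 0, …, S4 for 4. Reading `0` moves to the next residue; anything else stays put. S3 is accepting.
With 5 states:
        0   1  
>  S0   S1  S0 
   S1   S2  S1 
   S2   S3  S2 
 * S3   S4  S3 
   S4   S0  S4 
(> = start, * = accepting)

start=S0 accept=S3 S0-0->S1 S0-1->S0 S1-0->S2 S1-1->S1 S2-0->S3 S2-1->S2 S3-0->S4 S3-1->S3 S4-0->S0 S4-1->S4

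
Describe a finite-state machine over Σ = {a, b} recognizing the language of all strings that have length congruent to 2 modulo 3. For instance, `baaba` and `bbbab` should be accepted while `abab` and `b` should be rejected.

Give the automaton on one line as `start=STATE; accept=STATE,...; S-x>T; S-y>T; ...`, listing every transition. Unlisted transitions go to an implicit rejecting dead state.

Count input length modulo 3: every symbol advances one step around the cycle q0 → q1 → q2 → q0. Accept at q2.
With 3 states:
        a   b  
>  q0   q1  q1 
   q1   q2  q2 
 * q2   q0  q0 
(> = start, * = accepting)

start=q0; accept=q2; q0-a>q1; q0-b>q1; q1-a>q2; q1-b>q2; q2-a>q0; q2-b>q0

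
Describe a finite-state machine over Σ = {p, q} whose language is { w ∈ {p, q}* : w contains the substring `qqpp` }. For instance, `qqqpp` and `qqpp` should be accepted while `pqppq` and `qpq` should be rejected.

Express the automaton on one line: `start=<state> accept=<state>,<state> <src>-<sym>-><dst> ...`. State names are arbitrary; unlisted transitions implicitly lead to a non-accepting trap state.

start=A accept=E A-p->A A-q->B B-p->A B-q->C C-p->D C-q->C D-p->E D-q->B E-p->E E-q->E

States A..D record the length of the longest prefix of `qqpp` that matches the current input suffix. Reaching E means `qqpp` has been seen, and we stay there forever. Accept from E.
A 5-state machine:
       p  q 
>  A   A  B 
   B   A  C 
   C   D  C 
   D   E  B 
 * E   E  E 
(> = start, * = accepting)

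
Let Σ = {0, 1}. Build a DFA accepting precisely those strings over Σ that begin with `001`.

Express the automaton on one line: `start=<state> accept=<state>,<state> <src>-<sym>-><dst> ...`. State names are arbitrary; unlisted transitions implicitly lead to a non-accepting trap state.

Check the first 3 symbols one by one: q0 through q2 record how many have matched `001` so far; any wrong symbol goes to the dead state q4. After all 3 match we enter the accepting sink q3.
5 states suffice.
        0   1  
>  q0   q1  q4 
   q1   q2  q4 
   q2   q4  q3 
 * q3   q3  q3 
   q4   q4  q4 
(> = start, * = accepting)

start=q0 accept=q3 q0-0->q1 q0-1->q4 q1-0->q2 q1-1->q4 q2-0->q4 q2-1->q3 q3-0->q3 q3-1->q3 q4-0->q4 q4-1->q4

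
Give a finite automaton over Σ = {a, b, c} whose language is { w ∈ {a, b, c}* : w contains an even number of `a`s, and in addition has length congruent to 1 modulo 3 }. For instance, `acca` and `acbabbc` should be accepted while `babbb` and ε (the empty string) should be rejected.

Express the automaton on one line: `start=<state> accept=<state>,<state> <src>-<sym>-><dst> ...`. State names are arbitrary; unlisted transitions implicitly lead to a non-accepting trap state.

start=s0 accept=s2 s0-a->s1 s0-b->s2 s0-c->s2 s1-a->s3 s1-b->s4 s1-c->s4 s2-a->s4 s2-b->s3 s2-c->s3 s3-a->s5 s3-b->s0 s3-c->s0 s4-a->s0 s4-b->s5 s4-c->s5 s5-a->s2 s5-b->s1 s5-c->s1

Run two small machines in parallel and take their product. One (2 states) tracks the count of `a`s modulo 2; the other (3 states) tracks the input length modulo 3. Each combined state is a pair, one component from each; accept when both components accept.
        a   b   c  
>  s0   s1  s2  s2 
   s1   s3  s4  s4 
 * s2   s4  s3  s3 
   s3   s5  s0  s0 
   s4   s0  s5  s5 
   s5   s2  s1  s1 
(> = start, * = accepting)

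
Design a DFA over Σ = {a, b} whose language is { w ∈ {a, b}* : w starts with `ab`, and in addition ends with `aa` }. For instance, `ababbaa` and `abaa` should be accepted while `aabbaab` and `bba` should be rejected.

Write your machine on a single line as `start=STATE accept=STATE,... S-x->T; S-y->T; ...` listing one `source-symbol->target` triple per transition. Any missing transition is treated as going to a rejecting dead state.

Run two small machines in parallel and take their product. One (4 states) tracks whether the input so far still matches the prefix `ab`; the other (3 states) tracks how much of the suffix `aa` has currently been matched. Each combined state is a pair, one component from each; accept when both components accept.
8 states suffice.
        a   b  
>  q0   q1  q2 
   q1   q3  q4 
   q2   q5  q2 
   q3   q3  q2 
   q4   q6  q4 
   q5   q3  q2 
   q6   q7  q4 
 * q7   q7  q4 
(> = start, * = accepting)

start=q0; accept=q7; q0-a->q1; q0-b->q2; q1-a->q3; q1-b->q4; q2-a->q5; q2-b->q2; q3-a->q3; q3-b->q2; q4-a->q6; q4-b->q4; q5-a->q3; q5-b->q2; q6-a->q7; q6-b->q4; q7-a->q7; q7-b->q4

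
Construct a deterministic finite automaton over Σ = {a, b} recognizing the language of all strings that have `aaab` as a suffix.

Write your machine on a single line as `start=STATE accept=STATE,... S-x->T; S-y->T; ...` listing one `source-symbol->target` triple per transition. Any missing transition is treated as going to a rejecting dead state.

Remember how much of `aaab` the current input suffix matches. State s0 means no match yet; s1 means the last symbol is `a`; s2 means the last 2 symbols are `aa`; s3 means the last 3 symbols are `aaa`; s4 means the last 4 symbols are `aaab`. Only s4 accepts. On a mismatch, fall back to the longest proper suffix that is still a prefix of `aaab`.
A 5-state machine:
        a   b  
>  s0   s1  s0 
   s1   s2  s0 
   s2   s3  s0 
   s3   s3  s4 
 * s4   s1  s0 
(> = start, * = accepting)

start=s0; accept=s4; s0-a->s1; s0-b->s0; s1-a->s2; s1-b->s0; s2-a->s3; s2-b->s0; s3-a->s3; s3-b->s4; s4-a->s1; s4-b->s0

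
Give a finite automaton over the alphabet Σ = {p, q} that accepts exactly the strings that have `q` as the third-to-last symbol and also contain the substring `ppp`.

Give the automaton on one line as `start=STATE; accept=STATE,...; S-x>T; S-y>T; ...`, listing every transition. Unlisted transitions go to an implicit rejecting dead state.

start=A; accept=S,T,U,V; A-p>B; A-q>C; B-p>D; B-q>E; C-p>F; C-q>G; D-p>H; D-q>I; E-p>J; E-q>K; F-p>L; F-q>M; G-p>N; G-q>O; H-p>H; H-q>P; I-p>J; I-q>K; J-p>L; J-q>M; K-p>N; K-q>O; L-p>H; L-q>I; M-p>J; M-q>K; N-p>L; N-q>M; O-p>N; O-q>O; P-p>Q; P-q>R; Q-p>S; Q-q>T; R-p>U; R-q>V; S-p>H; S-q>P; T-p>Q; T-q>R; U-p>S; U-q>T; V-p>U; V-q>V

Build one automaton per condition and run them in lockstep. The first has 15 states tracking the last 3 symbols read; the second has 4 states tracking whether and how much of `ppp` has been seen. A product state is a pair (one from each), accepting exactly when both do.
       p  q 
>  A   B  C 
   B   D  E 
   C   F  G 
   D   H  I 
   E   J  K 
   F   L  M 
   G   N  O 
   H   H  P 
   I   J  K 
   J   L  M 
   K   N  O 
   L   H  I 
   M   J  K 
   N   L  M 
   O   N  O 
   P   Q  R 
   Q   S  T 
   R   U  V 
 * S   H  P 
 * T   Q  R 
 * U   S  T 
 * V   U  V 
(> = start, * = accepting)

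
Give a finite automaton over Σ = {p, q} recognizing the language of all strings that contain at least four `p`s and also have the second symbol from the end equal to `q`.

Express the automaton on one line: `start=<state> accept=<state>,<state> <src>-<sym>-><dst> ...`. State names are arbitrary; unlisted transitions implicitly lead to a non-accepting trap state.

start=s0 accept=s7,s8 s0-p->s1 s0-q->s0 s1-p->s2 s1-q->s1 s2-p->s3 s2-q->s2 s3-p->s4 s3-q->s5 s4-p->s4 s4-q->s6 s5-p->s7 s5-q->s5 s6-p->s7 s6-q->s8 s7-p->s4 s7-q->s6 s8-p->s7 s8-q->s8

Handle the two conditions separately and then intersect. The first has 6 states tracking the count of `p`s, saturating at 5; the second has 7 states tracking the last 2 symbols read. A product state is a pair (one from each), accepting exactly when both do. Minimizing collapses redundant product states.
With 9 states:
        p   q  
>  s0   s1  s0 
   s1   s2  s1 
   s2   s3  s2 
   s3   s4  s5 
   s4   s4  s6 
   s5   s7  s5 
   s6   s7  s8 
 * s7   s4  s6 
 * s8   s7  s8 
(> = start, * = accepting)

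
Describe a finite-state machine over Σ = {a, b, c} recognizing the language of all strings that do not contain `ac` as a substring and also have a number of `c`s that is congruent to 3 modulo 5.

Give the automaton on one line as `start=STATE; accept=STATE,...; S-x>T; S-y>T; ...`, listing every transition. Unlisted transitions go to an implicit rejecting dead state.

start=S0; accept=S7,S8; S0-a>S1; S0-b>S0; S0-c>S2; S1-a>S1; S1-b>S0; S1-c>S3; S2-a>S4; S2-b>S2; S2-c>S5; S3-a>S3; S3-b>S3; S3-c>S3; S4-a>S4; S4-b>S2; S4-c>S3; S5-a>S6; S5-b>S5; S5-c>S7; S6-a>S6; S6-b>S5; S6-c>S3; S7-a>S8; S7-b>S7; S7-c>S9; S8-a>S8; S8-b>S7; S8-c>S3; S9-a>S10; S9-b>S9; S9-c>S0; S10-a>S10; S10-b>S9; S10-c>S3

Build one automaton per condition and run them in lockstep. One (3 states) tracks partial matches of the forbidden pattern `ac`; the other (5 states) tracks the count of `c`s modulo 5. Each combined state is a pair, one component from each; accept when both components accept. Equivalent product states are then merged.
With 11 states:
          a    b    c  
>  S0     S1   S0   S2 
   S1     S1   S0   S3 
   S2     S4   S2   S5 
   S3     S3   S3   S3 
   S4     S4   S2   S3 
   S5     S6   S5   S7 
   S6     S6   S5   S3 
 * S7     S8   S7   S9 
 * S8     S8   S7   S3 
   S9    S10   S9   S0 
   S10   S10   S9   S3 
(> = start, * = accepting)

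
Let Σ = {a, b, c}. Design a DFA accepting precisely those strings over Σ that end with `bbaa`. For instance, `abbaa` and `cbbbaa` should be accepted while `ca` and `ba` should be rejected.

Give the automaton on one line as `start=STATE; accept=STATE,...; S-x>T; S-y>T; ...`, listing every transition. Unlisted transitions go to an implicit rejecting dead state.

start=S0; accept=S4; S0-a>S0; S0-b>S1; S0-c>S0; S1-a>S0; S1-b>S2; S1-c>S0; S2-a>S3; S2-b>S2; S2-c>S0; S3-a>S4; S3-b>S1; S3-c>S0; S4-a>S0; S4-b>S1; S4-c>S0

Remember how much of `bbaa` the current input suffix matches. State S0 means no match yet; S1 means the last symbol is `b`; S2 means the last 2 symbols are `bb`; S3 means the last 3 symbols are `bba`; S4 means the last 4 symbols are `bbaa`. Only S4 accepts. On a mismatch, fall back to the longest proper suffix that is still a prefix of `bbaa`.
A 5-state machine:
        a   b   c  
>  S0   S0  S1  S0 
   S1   S0  S2  S0 
   S2   S3  S2  S0 
   S3   S4  S1  S0 
 * S4   S0  S1  S0 
(> = start, * = accepting)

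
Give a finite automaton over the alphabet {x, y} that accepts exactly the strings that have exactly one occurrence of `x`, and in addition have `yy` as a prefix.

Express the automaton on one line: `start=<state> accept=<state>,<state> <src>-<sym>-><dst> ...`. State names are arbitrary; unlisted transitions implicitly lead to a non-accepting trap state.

Build one automaton per condition and run them in lockstep. The first has 3 states tracking the count of `x`s, saturating at 2; the second has 4 states tracking whether the input so far still matches the prefix `yy`. A product state is a pair (one from each), accepting exactly when both do. Equivalent product states are then merged.
        x   y  
>  q0   q1  q2 
   q1   q1  q1 
   q2   q1  q3 
   q3   q4  q3 
 * q4   q1  q4 
(> = start, * = accepting)

start=q0 accept=q4 q0-x->q1 q0-y->q2 q1-x->q1 q1-y->q1 q2-x->q1 q2-y->q3 q3-x->q4 q3-y->q3 q4-x->q1 q4-y->q4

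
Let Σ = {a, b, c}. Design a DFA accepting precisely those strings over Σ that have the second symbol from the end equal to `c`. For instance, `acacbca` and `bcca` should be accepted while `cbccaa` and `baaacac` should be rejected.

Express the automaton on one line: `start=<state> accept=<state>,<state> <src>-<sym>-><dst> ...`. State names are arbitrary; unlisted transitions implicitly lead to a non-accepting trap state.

start=S0 accept=S10,S11,S12 S0-a->S1 S0-b->S2 S0-c->S3 S1-a->S4 S1-b->S5 S1-c->S6 S2-a->S7 S2-b->S8 S2-c->S9 S3-a->S10 S3-b->S11 S3-c->S12 S4-a->S4 S4-b->S5 S4-c->S6 S5-a->S7 S5-b->S8 S5-c->S9 S6-a->S10 S6-b->S11 S6-c->S12 S7-a->S4 S7-b->S5 S7-c->S6 S8-a->S7 S8-b->S8 S8-c->S9 S9-a->S10 S9-b->S11 S9-c->S12 S10-a->S4 S10-b->S5 S10-c->S6 S11-a->S7 S11-b->S8 S11-c->S9 S12-a->S10 S12-b->S11 S12-c->S12

Because acceptance depends on a position counted from the end, the machine has to buffer the most recent 2 symbols. Make each state the string of the last up-to-2 symbols read; on input `x` shift the window left and append `x`. Accept when the buffered window has length 2 and begins with `c`.
13 states suffice.
          a    b    c  
>  S0     S1   S2   S3 
   S1     S4   S5   S6 
   S2     S7   S8   S9 
   S3    S10  S11  S12 
   S4     S4   S5   S6 
   S5     S7   S8   S9 
   S6    S10  S11  S12 
   S7     S4   S5   S6 
   S8     S7   S8   S9 
   S9    S10  S11  S12 
 * S10    S4   S5   S6 
 * S11    S7   S8   S9 
 * S12   S10  S11  S12 
(> = start, * = accepting)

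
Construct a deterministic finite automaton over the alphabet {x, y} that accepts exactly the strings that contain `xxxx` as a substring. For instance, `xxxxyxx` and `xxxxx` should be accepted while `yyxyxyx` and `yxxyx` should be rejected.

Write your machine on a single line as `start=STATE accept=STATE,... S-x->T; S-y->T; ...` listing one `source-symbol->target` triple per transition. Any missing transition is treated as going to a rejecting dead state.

Track how much of `xxxx` has been matched so far: state A is no progress, E is the absorbing accept state reached once `xxxx` has occurred. Intermediate states record partial matches; on a mismatch, fall back to the longest reusable overlap.
       x  y 
>  A   B  A 
   B   C  A 
   C   D  A 
   D   E  A 
 * E   E  E 
(> = start, * = accepting)

start=A; accept=E; A-x->B; A-y->A; B-x->C; B-y->A; C-x->D; C-y->A; D-x->E; D-y->A; E-x->E; E-y->E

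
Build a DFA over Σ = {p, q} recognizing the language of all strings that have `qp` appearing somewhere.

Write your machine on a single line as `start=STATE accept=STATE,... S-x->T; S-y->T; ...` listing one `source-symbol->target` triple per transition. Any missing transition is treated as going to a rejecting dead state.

start=S0; accept=S2; S0-p->S0; S0-q->S1; S1-p->S2; S1-q->S1; S2-p->S2; S2-q->S2

Track how much of `qp` has been matched so far: state S0 is no progress, S2 is the absorbing accept state reached once `qp` has occurred. Intermediate states record partial matches; on a mismatch, fall back to the longest reusable overlap.
With 3 states:
        p   q  
>  S0   S0  S1 
   S1   S2  S1 
 * S2   S2  S2 
(> = start, * = accepting)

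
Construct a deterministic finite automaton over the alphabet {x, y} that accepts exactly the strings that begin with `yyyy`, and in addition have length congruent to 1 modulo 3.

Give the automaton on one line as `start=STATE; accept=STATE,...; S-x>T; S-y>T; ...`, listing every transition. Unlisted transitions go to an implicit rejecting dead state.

Build one automaton per condition and run them in lockstep. One (6 states) tracks whether the input so far still matches the prefix `yyyy`; the other (3 states) tracks the input length modulo 3. Each combined state is a pair, one component from each; accept when both components accept. Equivalent product states are then merged.
An 8-state machine:
       x  y 
>  A   B  C 
   B   B  B 
   C   B  D 
   D   B  E 
   E   B  F 
 * F   G  G 
   G   H  H 
   H   F  F 
(> = start, * = accepting)

start=A; accept=F; A-x>B; A-y>C; B-x>B; B-y>B; C-x>B; C-y>D; D-x>B; D-y>E; E-x>B; E-y>F; F-x>G; F-y>G; G-x>H; G-y>H; H-x>F; H-y>F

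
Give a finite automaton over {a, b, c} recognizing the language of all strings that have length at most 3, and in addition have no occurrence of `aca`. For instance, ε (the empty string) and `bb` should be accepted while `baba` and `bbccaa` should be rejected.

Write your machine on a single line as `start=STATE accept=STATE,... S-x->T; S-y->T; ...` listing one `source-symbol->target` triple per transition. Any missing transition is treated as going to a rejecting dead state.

Build one automaton per condition and run them in lockstep. The first has 5 states tracking the input length, saturating at 4; the second has 4 states tracking partial matches of the forbidden pattern `aca`. A product state is a pair (one from each), accepting exactly when both do. After merging equivalent states the machine shrinks.
7 states suffice.
        a   b   c  
>* q0   q1  q2  q2 
 * q1   q3  q3  q4 
 * q2   q3  q3  q3 
 * q3   q5  q5  q5 
 * q4   q6  q5  q5 
 * q5   q6  q6  q6 
   q6   q6  q6  q6 
(> = start, * = accepting)

start=q0; accept=q0,q1,q2,q3,q4,q5; q0-a->q1; q0-b->q2; q0-c->q2; q1-a->q3; q1-b->q3; q1-c->q4; q2-a->q3; q2-b->q3; q2-c->q3; q3-a->q5; q3-b->q5; q3-c->q5; q4-a->q6; q4-b->q5; q4-c->q5; q5-a->q6; q5-b->q6; q5-c->q6; q6-a->q6; q6-b->q6; q6-c->q6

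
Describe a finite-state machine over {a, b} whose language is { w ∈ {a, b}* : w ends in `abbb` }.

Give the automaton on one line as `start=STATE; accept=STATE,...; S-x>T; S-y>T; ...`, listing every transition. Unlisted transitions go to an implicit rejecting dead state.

Let each state record the length of the longest suffix of the input read so far that is also a prefix of `abbb`. S1 means the last symbol is `a`; S2 means the last 2 symbols are `ab`; S3 means the last 3 symbols are `abb`; S4 means the last 4 symbols are `abbb`. Accept only at S4, where the string currently ends in `abbb`.
5 states suffice.
        a   b  
>  S0   S1  S0 
   S1   S1  S2 
   S2   S1  S3 
   S3   S1  S4 
 * S4   S1  S0 
(> = start, * = accepting)

start=S0; accept=S4; S0-a>S1; S0-b>S0; S1-a>S1; S1-b>S2; S2-a>S1; S2-b>S3; S3-a>S1; S3-b>S4; S4-a>S1; S4-b>S0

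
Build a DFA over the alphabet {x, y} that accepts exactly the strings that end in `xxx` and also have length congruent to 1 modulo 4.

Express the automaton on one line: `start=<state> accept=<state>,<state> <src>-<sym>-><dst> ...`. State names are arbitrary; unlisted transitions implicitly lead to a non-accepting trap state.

start=S0 accept=S6 S0-x->S1 S0-y->S1 S1-x->S2 S1-y->S2 S2-x->S3 S2-y->S4 S3-x->S5 S3-y->S0 S4-x->S0 S4-y->S0 S5-x->S6 S5-y->S1 S6-x->S2 S6-y->S2

Handle the two conditions separately and then intersect. One (4 states) tracks how much of the suffix `xxx` has currently been matched; the other (4 states) tracks the input length modulo 4. Each combined state is a pair, one component from each; accept when both components accept. Equivalent product states are then merged.
7 states suffice.
        x   y  
>  S0   S1  S1 
   S1   S2  S2 
   S2   S3  S4 
   S3   S5  S0 
   S4   S0  S0 
   S5   S6  S1 
 * S6   S2  S2 
(> = start, * = accepting)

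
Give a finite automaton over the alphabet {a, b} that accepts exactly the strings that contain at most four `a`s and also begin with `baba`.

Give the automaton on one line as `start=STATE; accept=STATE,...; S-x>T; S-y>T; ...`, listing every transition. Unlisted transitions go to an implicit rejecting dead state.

start=s0; accept=s9,s11,s12; s0-a>s1; s0-b>s2; s1-a>s3; s1-b>s1; s2-a>s4; s2-b>s5; s3-a>s6; s3-b>s3; s4-a>s3; s4-b>s7; s5-a>s1; s5-b>s5; s6-a>s8; s6-b>s6; s7-a>s9; s7-b>s1; s8-a>s10; s8-b>s8; s9-a>s11; s9-b>s9; s10-a>s10; s10-b>s10; s11-a>s12; s11-b>s11; s12-a>s13; s12-b>s12; s13-a>s13; s13-b>s13

Run two small machines in parallel and take their product. The first has 6 states tracking the count of `a`s, saturating at 5; the second has 6 states tracking whether the input so far still matches the prefix `baba`. A product state is a pair (one from each), accepting exactly when both do.
          a    b  
>  s0     s1   s2 
   s1     s3   s1 
   s2     s4   s5 
   s3     s6   s3 
   s4     s3   s7 
   s5     s1   s5 
   s6     s8   s6 
   s7     s9   s1 
   s8    s10   s8 
 * s9    s11   s9 
   s10   s10  s10 
 * s11   s12  s11 
 * s12   s13  s12 
   s13   s13  s13 
(> = start, * = accepting)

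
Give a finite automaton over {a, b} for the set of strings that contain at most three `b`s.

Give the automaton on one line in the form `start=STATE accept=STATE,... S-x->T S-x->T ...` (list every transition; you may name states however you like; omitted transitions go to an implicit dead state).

Count `b`s, saturating at 4: states s0 through s3 mean 0 through 3 `b`s seen; s4 means more than 3. Each `b` increments (capped at s4); other symbols loop. Accept from {s0, s1, s2, s3}.
A 5-state machine:
        a   b  
>* s0   s0  s1 
 * s1   s1  s2 
 * s2   s2  s3 
 * s3   s3  s4 
   s4   s4  s4 
(> = start, * = accepting)

start=s0 accept=s0,s1,s2,s3 s0-a->s0 s0-b->s1 s1-a->s1 s1-b->s2 s2-a->s2 s2-b->s3 s3-a->s3 s3-b->s4 s4-a->s4 s4-b->s4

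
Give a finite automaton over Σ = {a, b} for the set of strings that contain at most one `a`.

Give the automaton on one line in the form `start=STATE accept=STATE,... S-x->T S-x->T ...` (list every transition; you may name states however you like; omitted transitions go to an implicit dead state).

Only the number of `a`s matters, and only up to 2. Make a chain q0 → q1 → q2 advanced by each `a` (with q2 absorbing); every other symbol self-loops. The accepting set is {q0, q1}.
3 states suffice.
        a   b  
>* q0   q1  q0 
 * q1   q2  q1 
   q2   q2  q2 
(> = start, * = accepting)

start=q0 accept=q0,q1 q0-a->q1 q0-b->q0 q1-a->q2 q1-b->q1 q2-a->q2 q2-b->q2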